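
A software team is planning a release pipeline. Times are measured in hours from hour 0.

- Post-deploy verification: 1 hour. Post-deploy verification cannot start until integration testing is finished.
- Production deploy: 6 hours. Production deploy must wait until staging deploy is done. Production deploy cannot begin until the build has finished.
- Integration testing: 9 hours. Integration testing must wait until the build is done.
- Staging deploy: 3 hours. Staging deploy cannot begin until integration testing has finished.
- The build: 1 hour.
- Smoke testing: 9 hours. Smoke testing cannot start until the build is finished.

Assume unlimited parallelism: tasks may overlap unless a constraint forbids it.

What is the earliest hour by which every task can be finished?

19

The build has no prerequisites, so it starts at hour 0 and finishes at hour 1.
Smoke testing waits on the build (finishes hour 1), so it starts at hour 1 and finishes at 1 + 9 = hour 10.
After the build (finishes hour 1), integration testing can start at hour 1 and finishes at hour 10.
Post-deploy verification cannot begin until integration testing (finishes hour 10). It runs from hour 10 to 10 + 1 = hour 11.
Staging deploy waits on integration testing (finishes hour 10), so it starts at hour 10 and finishes at 10 + 3 = hour 13.
Production deploy has to wait for staging deploy (finishes hour 13); the build (finishes hour 1). The latest of these is hour 13, so production deploy runs hour 13 to 13 + 6 = hour 19.
All tasks are finished once the last one completes. Finish times: The build at 1, Integration testing at 10, Staging deploy at 13, Smoke testing at 10, Production deploy at 19, Post-deploy verification at 11. The latest is hour 19.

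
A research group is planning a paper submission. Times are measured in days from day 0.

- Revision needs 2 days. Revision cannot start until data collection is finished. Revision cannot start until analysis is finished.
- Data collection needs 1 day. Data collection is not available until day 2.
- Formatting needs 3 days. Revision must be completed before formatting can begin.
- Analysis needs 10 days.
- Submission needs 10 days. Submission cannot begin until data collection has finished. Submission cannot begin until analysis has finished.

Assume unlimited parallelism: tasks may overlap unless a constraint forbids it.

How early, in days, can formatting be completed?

15

Analysis has no prerequisites, so it starts at day 0 and finishes at day 10.
Data collection waits on its own release at day 2, so it starts at day 2 and finishes at 2 + 1 = day 3.
Revision has to wait for data collection (finishes day 3); analysis (finishes day 10). The latest of these is day 10, so revision runs day 10 to 10 + 2 = day 12.
Formatting waits on revision (finishes day 12), so it starts at day 12 and finishes at 12 + 3 = day 15.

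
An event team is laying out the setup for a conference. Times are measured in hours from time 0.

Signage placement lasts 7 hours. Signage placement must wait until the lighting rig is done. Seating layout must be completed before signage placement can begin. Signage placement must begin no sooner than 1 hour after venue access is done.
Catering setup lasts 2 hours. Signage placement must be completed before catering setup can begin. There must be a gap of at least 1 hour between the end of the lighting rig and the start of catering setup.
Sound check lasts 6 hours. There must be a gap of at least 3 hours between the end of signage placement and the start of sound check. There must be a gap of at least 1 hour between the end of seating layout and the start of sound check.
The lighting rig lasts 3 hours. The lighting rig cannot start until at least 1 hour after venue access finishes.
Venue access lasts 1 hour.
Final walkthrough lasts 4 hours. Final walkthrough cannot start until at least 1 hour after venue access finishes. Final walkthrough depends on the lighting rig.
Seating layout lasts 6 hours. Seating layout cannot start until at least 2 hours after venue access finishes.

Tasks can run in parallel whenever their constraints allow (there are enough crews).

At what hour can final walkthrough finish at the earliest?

9

Venue access can start immediately at hour 0; it finishes at hour 1.
The lighting rig cannot begin until venue access (finishes hour 1, plus 1-hour gap → hour 2). It runs from hour 2 to 2 + 3 = hour 5.
Final walkthrough has to wait for venue access (finishes hour 1, plus 1-hour gap → hour 2); the lighting rig (finishes hour 5). The latest of these is hour 5, so final walkthrough runs hour 5 to 5 + 4 = hour 9.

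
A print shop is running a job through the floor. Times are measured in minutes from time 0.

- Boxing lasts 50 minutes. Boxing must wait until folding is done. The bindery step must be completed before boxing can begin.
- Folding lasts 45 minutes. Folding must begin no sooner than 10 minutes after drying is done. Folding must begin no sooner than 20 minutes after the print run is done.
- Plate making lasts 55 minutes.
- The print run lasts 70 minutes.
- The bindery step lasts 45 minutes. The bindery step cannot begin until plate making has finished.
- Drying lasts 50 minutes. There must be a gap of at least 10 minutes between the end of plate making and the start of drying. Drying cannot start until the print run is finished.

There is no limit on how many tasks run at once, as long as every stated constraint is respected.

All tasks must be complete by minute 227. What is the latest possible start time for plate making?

Boxing must finish by minute 227; it takes 50 minutes, so it must start by 227 − 50 = minute 177.
Folding must finish before boxing (must start by minute 177). With a 45-minute duration, folding must start by 177 − 45 = minute 132.
Drying has to be done before folding (must start by minute 132, minus 10-minute gap → minute 122). That means finishing by minute 122, i.e. starting by 122 − 50 = minute 72.
The bindery step must finish before boxing (must start by minute 177). With a 45-minute duration, the bindery step must start by 177 − 45 = minute 132.
For plate making: drying (must start by minute 72, minus 10-minute gap → minute 62); the bindery step (must start by minute 132). The most restrictive is minute 62; with a 55-minute duration, plate making must start by minute 7.

7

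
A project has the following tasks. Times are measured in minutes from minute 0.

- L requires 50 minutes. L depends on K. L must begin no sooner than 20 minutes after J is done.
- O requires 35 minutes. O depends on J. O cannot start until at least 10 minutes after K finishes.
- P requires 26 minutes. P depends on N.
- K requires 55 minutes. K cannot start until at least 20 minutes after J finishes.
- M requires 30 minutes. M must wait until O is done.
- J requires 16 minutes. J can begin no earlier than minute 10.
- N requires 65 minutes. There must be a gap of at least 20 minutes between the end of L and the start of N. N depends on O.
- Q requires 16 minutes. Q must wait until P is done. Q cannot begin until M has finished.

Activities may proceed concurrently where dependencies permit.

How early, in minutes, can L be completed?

151

After its own release at minute 10, J can start at minute 10 and finishes at minute 26.
After J (finishes minute 26, plus 20-minute gap → minute 46), K can start at minute 46 and finishes at minute 101.
For L: K (finishes minute 101); J (finishes minute 26, plus 20-minute gap → minute 46). Taking the maximum gives a start of minute 101, and it finishes at 101 + 50 = minute 151.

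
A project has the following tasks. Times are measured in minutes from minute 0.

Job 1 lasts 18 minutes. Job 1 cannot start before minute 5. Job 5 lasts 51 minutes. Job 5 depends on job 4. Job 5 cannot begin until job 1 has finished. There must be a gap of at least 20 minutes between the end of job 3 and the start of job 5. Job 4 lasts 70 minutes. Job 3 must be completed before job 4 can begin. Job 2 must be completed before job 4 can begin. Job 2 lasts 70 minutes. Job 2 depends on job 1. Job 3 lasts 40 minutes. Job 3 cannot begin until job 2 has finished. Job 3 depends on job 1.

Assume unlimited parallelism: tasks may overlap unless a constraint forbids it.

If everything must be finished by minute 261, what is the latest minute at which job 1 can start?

Job 5 has no dependents, so it just needs to finish by minute 261. Starting by 261 − 51 = minute 210 achieves that.
Job 4 must finish before job 5 (must start by minute 210). With a 70-minute duration, job 4 must start by 210 − 70 = minute 140.
Job 3 must finish in time for job 4 (must start by minute 140); job 5 (must start by minute 210, minus 20-minute gap → minute 190). The tightest is minute 140, so job 3 must start by 140 − 40 = minute 100.
For job 2: job 3 (must start by minute 100); job 4 (must start by minute 140). The most restrictive is minute 100; with a 70-minute duration, job 2 must start by minute 30.
For job 1: job 2 (must start by minute 30); job 3 (must start by minute 100); job 5 (must start by minute 210). The most restrictive is minute 30; with an 18-minute duration, job 1 must start by minute 12.

12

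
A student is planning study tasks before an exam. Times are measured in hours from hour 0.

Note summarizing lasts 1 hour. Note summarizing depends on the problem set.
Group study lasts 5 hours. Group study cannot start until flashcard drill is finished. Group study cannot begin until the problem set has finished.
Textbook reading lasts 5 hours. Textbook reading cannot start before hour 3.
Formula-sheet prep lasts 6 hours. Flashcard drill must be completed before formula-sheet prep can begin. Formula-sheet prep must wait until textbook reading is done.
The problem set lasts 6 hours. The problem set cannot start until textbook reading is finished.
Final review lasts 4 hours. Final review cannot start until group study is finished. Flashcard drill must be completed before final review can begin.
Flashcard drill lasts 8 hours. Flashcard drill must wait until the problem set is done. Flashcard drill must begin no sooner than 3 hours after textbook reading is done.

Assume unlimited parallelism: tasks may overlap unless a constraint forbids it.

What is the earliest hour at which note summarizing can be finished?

After its own release at hour 3, textbook reading can start at hour 3 and finishes at hour 8.
After textbook reading (finishes hour 8), the problem set can start at hour 8 and finishes at hour 14.
Note summarizing cannot begin until the problem set (finishes hour 14). It runs from hour 14 to 14 + 1 = hour 15.

15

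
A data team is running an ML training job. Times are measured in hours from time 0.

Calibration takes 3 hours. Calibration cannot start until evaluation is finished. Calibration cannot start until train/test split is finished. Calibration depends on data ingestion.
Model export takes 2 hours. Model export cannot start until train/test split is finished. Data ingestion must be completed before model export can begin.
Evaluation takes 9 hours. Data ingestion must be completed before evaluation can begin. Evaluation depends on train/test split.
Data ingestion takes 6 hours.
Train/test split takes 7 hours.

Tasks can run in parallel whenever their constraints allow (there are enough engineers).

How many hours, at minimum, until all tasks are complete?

19

Train/test split has no prerequisites, so it starts at hour 0 and finishes at hour 7.
Nothing blocks data ingestion, so it runs from hour 0 to hour 6.
Model export needs all of train/test split (finishes hour 7); data ingestion (finishes hour 6). That puts its earliest start at hour 7; it finishes at 7 + 2 = hour 9.
Evaluation cannot start until data ingestion (finishes hour 6); train/test split (finishes hour 7). The controlling bound is hour 7, so evaluation finishes at 7 + 9 = hour 16.
Calibration has to wait for evaluation (finishes hour 16); train/test split (finishes hour 7); data ingestion (finishes hour 6). The latest of these is hour 16, so calibration runs hour 16 to 16 + 3 = hour 19.
All tasks are finished once the last one completes. Finish times: Data ingestion at 6, Train/test split at 7, Evaluation at 16, Calibration at 19, Model export at 9. The latest is hour 19.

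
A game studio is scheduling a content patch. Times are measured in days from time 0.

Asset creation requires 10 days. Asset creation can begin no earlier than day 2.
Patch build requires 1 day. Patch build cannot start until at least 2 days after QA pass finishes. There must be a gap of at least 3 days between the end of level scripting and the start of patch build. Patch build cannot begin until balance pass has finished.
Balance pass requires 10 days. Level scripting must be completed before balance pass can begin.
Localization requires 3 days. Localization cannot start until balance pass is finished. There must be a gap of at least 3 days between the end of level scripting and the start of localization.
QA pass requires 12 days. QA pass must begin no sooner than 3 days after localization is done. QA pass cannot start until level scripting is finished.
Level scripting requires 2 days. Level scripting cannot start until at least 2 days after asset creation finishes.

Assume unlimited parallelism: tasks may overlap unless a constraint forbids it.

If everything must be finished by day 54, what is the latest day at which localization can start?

33

Patch build has no dependents, so it just needs to finish by day 54. Starting by 54 − 1 = day 53 achieves that.
QA pass feeds into patch build (must start by day 53, minus 2-day gap → day 51); so QA pass must finish by day 51 and therefore start by day 39.
Localization must finish before QA pass (must start by day 39, minus 3-day gap → day 36). With a 3-day duration, localization must start by 36 − 3 = day 33.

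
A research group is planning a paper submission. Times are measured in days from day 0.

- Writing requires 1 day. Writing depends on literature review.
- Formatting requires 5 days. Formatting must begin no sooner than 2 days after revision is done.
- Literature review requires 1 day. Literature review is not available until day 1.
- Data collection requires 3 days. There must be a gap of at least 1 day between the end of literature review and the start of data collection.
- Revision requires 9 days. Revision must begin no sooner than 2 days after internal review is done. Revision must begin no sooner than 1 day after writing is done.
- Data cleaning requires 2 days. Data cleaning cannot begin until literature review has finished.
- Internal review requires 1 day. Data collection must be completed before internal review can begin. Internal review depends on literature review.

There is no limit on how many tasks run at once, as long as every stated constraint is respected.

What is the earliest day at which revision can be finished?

Literature review cannot begin until its own release at day 1. It runs from day 1 to 1 + 1 = day 2.
After literature review (finishes day 2), writing can start at day 2 and finishes at day 3.
Data collection cannot begin until literature review (finishes day 2, plus 1-day gap → day 3). It runs from day 3 to 3 + 3 = day 6.
Internal review has to wait for data collection (finishes day 6); literature review (finishes day 2). The latest of these is day 6, so internal review runs day 6 to 6 + 1 = day 7.
For revision: internal review (finishes day 7, plus 2-day gap → day 9); writing (finishes day 3, plus 1-day gap → day 4). Taking the maximum gives a start of day 9, and it finishes at 9 + 9 = day 18.

18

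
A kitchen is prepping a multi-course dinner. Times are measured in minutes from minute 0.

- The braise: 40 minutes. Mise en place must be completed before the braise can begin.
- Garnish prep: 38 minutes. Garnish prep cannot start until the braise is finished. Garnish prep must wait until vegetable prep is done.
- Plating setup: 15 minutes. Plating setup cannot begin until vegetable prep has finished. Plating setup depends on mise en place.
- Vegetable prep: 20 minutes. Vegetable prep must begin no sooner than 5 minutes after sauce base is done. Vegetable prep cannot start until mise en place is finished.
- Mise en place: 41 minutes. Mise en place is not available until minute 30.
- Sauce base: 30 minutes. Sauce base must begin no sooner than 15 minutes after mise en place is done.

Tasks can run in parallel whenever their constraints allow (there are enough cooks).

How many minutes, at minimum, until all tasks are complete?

Mise en place waits on its own release at minute 30, so it starts at minute 30 and finishes at 30 + 41 = minute 71.
After mise en place (finishes minute 71), the braise can start at minute 71 and finishes at minute 111.
Sauce base waits on mise en place (finishes minute 71, plus 15-minute gap → minute 86), so it starts at minute 86 and finishes at 86 + 30 = minute 116.
Vegetable prep cannot start until sauce base (finishes minute 116, plus 5-minute gap → minute 121); mise en place (finishes minute 71). The controlling bound is minute 121, so vegetable prep finishes at 121 + 20 = minute 141.
For garnish prep: the braise (finishes minute 111); vegetable prep (finishes minute 141). Taking the maximum gives a start of minute 141, and it finishes at 141 + 38 = minute 179.
Plating setup cannot start until vegetable prep (finishes minute 141); mise en place (finishes minute 71). The controlling bound is minute 141, so plating setup finishes at 141 + 15 = minute 156.
All tasks are finished once the last one completes. Finish times: Mise en place at 71, Sauce base at 116, The braise at 111, Vegetable prep at 141, Plating setup at 156, Garnish prep at 179. The latest is minute 179.

179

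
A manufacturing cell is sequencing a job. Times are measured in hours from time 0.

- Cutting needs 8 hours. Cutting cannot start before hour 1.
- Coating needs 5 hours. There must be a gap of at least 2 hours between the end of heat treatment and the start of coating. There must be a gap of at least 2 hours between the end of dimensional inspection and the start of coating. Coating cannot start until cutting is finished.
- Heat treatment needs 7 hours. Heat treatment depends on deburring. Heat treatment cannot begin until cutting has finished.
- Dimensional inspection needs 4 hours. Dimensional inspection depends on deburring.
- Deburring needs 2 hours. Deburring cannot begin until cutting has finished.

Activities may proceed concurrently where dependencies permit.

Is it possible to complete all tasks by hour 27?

Cutting waits on its own release at hour 1, so it starts at hour 1 and finishes at 1 + 8 = hour 9.
After cutting (finishes hour 9), deburring can start at hour 9 and finishes at hour 11.
Dimensional inspection cannot begin until deburring (finishes hour 11). It runs from hour 11 to 11 + 4 = hour 15.
For heat treatment: deburring (finishes hour 11); cutting (finishes hour 9). Taking the maximum gives a start of hour 11, and it finishes at 11 + 7 = hour 18.
For coating: heat treatment (finishes hour 18, plus 2-hour gap → hour 20); dimensional inspection (finishes hour 15, plus 2-hour gap → hour 17); cutting (finishes hour 9). Taking the maximum gives a start of hour 20, and it finishes at 20 + 5 = hour 25.
Every task is finished by hour 25, which is no later than the deadline of 27, so the schedule is feasible.

Yes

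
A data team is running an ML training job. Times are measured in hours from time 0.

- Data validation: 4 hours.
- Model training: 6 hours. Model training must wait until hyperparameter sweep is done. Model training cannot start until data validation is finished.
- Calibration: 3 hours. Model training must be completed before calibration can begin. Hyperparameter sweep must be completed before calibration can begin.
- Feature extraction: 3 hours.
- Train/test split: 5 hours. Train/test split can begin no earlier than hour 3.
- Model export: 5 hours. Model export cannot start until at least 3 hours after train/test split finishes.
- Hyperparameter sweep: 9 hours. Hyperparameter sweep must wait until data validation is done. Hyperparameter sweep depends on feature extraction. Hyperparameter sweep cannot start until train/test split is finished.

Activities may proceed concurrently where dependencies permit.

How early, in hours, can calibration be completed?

26

Train/test split waits on its own release at hour 3, so it starts at hour 3 and finishes at 3 + 5 = hour 8.
Feature extraction can start immediately at hour 0; it finishes at hour 3.
Data validation can start immediately at hour 0; it finishes at hour 4.
Hyperparameter sweep has to wait for data validation (finishes hour 4); feature extraction (finishes hour 3); train/test split (finishes hour 8). The latest of these is hour 8, so hyperparameter sweep runs hour 8 to 8 + 9 = hour 17.
Model training needs all of hyperparameter sweep (finishes hour 17); data validation (finishes hour 4). That puts its earliest start at hour 17; it finishes at 17 + 6 = hour 23.
Calibration cannot start until model training (finishes hour 23); hyperparameter sweep (finishes hour 17). The controlling bound is hour 23, so calibration finishes at 23 + 3 = hour 26.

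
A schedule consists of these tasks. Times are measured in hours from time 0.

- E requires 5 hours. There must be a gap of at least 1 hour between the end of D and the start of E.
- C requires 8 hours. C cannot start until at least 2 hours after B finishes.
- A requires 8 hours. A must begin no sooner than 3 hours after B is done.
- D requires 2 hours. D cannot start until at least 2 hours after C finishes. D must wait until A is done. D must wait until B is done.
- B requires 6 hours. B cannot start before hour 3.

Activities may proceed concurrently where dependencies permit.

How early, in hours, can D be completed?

23

After its own release at hour 3, B can start at hour 3 and finishes at hour 9.
C cannot begin until B (finishes hour 9, plus 2-hour gap → hour 11). It runs from hour 11 to 11 + 8 = hour 19.
A waits on B (finishes hour 9, plus 3-hour gap → hour 12), so it starts at hour 12 and finishes at 12 + 8 = hour 20.
D has to wait for C (finishes hour 19, plus 2-hour gap → hour 21); A (finishes hour 20); B (finishes hour 9). The latest of these is hour 21, so D runs hour 21 to 21 + 2 = hour 23.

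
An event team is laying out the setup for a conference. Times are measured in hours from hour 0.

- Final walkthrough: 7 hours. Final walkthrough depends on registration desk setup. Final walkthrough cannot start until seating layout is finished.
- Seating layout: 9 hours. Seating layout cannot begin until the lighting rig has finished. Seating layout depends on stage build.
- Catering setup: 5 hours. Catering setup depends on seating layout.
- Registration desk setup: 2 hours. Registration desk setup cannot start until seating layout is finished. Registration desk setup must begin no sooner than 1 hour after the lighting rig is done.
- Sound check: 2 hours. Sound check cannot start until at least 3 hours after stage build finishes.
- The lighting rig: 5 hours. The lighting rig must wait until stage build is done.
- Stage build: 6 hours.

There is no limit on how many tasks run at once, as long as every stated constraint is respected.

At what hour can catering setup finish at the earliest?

25

Stage build can start immediately at hour 0; it finishes at hour 6.
After stage build (finishes hour 6), the lighting rig can start at hour 6 and finishes at hour 11.
For seating layout: the lighting rig (finishes hour 11); stage build (finishes hour 6). Taking the maximum gives a start of hour 11, and it finishes at 11 + 9 = hour 20.
Catering setup waits on seating layout (finishes hour 20), so it starts at hour 20 and finishes at 20 + 5 = hour 25.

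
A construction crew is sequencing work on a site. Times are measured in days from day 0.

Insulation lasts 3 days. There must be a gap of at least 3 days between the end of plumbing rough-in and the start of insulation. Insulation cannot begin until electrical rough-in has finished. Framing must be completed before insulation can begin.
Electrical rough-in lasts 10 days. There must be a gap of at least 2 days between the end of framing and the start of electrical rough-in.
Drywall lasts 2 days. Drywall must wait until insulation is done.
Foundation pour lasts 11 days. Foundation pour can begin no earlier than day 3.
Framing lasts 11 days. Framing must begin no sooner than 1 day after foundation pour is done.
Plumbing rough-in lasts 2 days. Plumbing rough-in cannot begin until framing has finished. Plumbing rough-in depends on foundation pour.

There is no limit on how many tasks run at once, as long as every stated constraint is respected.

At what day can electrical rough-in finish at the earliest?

After its own release at day 3, foundation pour can start at day 3 and finishes at day 14.
Framing cannot begin until foundation pour (finishes day 14, plus 1-day gap → day 15). It runs from day 15 to 15 + 11 = day 26.
After framing (finishes day 26, plus 2-day gap → day 28), electrical rough-in can start at day 28 and finishes at day 38.

38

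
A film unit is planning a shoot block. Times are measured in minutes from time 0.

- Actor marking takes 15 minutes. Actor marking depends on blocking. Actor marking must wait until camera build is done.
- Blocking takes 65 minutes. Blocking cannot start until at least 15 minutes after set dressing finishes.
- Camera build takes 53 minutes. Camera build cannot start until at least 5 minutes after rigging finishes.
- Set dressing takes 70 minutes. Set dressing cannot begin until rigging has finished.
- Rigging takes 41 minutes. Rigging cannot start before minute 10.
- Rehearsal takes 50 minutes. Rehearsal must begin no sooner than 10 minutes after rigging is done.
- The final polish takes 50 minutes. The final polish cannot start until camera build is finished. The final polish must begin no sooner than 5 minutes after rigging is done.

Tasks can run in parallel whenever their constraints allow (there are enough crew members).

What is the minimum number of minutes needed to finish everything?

216

Rigging cannot begin until its own release at minute 10. It runs from minute 10 to 10 + 41 = minute 51.
Rehearsal cannot begin until rigging (finishes minute 51, plus 10-minute gap → minute 61). It runs from minute 61 to 61 + 50 = minute 111.
Camera build cannot begin until rigging (finishes minute 51, plus 5-minute gap → minute 56). It runs from minute 56 to 56 + 53 = minute 109.
The final polish cannot start until camera build (finishes minute 109); rigging (finishes minute 51, plus 5-minute gap → minute 56). The controlling bound is minute 109, so the final polish finishes at 109 + 50 = minute 159.
Set dressing waits on rigging (finishes minute 51), so it starts at minute 51 and finishes at 51 + 70 = minute 121.
Blocking waits on set dressing (finishes minute 121, plus 15-minute gap → minute 136), so it starts at minute 136 and finishes at 136 + 65 = minute 201.
Actor marking needs all of blocking (finishes minute 201); camera build (finishes minute 109). That puts its earliest start at minute 201; it finishes at 201 + 15 = minute 216.
All tasks are finished once the last one completes. Finish times: Rigging at 51, Set dressing at 121, Camera build at 109, Blocking at 201, Actor marking at 216, Rehearsal at 111, The final polish at 159. The latest is minute 216.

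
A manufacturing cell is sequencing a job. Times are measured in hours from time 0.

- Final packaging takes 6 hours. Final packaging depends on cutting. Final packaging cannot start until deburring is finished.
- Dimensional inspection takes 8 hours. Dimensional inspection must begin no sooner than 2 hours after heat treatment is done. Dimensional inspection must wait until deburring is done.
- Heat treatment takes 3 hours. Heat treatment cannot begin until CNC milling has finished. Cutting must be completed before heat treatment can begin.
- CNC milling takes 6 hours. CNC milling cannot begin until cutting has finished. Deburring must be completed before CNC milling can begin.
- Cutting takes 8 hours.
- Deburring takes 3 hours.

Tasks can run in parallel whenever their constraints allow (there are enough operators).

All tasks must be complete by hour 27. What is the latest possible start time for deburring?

To finish by hour 27, dimensional inspection (duration 8) must start no later than hour 19.
Since dimensional inspection (must start by hour 19, minus 2-hour gap → hour 17) depends on it, heat treatment must finish by hour 17. Backing off its 3-hour duration gives a latest start of hour 14.
CNC milling must finish before heat treatment (must start by hour 14). With a 6-hour duration, CNC milling must start by 14 − 6 = hour 8.
Final packaging has no dependents, so it just needs to finish by hour 27. Starting by 27 − 6 = hour 21 achieves that.
Deburring must finish in time for CNC milling (must start by hour 8); dimensional inspection (must start by hour 19); final packaging (must start by hour 21). The tightest is hour 8, so deburring must start by 8 − 3 = hour 5.

5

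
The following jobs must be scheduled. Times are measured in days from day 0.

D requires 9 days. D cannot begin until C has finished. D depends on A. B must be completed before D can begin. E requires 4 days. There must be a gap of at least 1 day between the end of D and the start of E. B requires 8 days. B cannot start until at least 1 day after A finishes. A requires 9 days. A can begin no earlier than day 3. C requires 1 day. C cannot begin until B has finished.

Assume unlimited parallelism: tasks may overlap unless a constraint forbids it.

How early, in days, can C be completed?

22

After its own release at day 3, A can start at day 3 and finishes at day 12.
B waits on A (finishes day 12, plus 1-day gap → day 13), so it starts at day 13 and finishes at 13 + 8 = day 21.
C waits on B (finishes day 21), so it starts at day 21 and finishes at 21 + 1 = day 22.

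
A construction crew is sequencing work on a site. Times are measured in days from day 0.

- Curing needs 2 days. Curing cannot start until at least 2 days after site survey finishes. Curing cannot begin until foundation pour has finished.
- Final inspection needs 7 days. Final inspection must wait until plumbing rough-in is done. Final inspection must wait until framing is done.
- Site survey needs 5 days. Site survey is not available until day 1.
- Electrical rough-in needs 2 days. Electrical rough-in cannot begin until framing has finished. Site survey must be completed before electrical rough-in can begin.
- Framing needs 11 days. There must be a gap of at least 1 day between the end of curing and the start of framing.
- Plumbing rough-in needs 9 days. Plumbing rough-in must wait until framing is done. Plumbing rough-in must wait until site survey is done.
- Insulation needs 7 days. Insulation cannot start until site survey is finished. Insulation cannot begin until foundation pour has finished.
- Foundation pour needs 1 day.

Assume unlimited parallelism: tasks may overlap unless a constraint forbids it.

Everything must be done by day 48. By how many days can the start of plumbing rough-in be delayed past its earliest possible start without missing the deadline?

Foundation pour can start immediately at day 0; it finishes at day 1.
Site survey waits on its own release at day 1, so it starts at day 1 and finishes at 1 + 5 = day 6.
For curing: site survey (finishes day 6, plus 2-day gap → day 8); foundation pour (finishes day 1). Taking the maximum gives a start of day 8, and it finishes at 8 + 2 = day 10.
Framing waits on curing (finishes day 10, plus 1-day gap → day 11), so it starts at day 11 and finishes at 11 + 11 = day 22.
Plumbing rough-in cannot start until framing (finishes day 22); site survey (finishes day 6). The controlling bound is day 22, so plumbing rough-in finishes at 22 + 9 = day 31.

Working backward from the deadline:
Nothing follows final inspection; the deadline of day 48 is its only limit. It must start by 48 − 7 = day 41.
Plumbing rough-in has to be done before final inspection (must start by day 41). That means finishing by day 41, i.e. starting by 41 − 9 = day 32.
So plumbing rough-in can start as early as day 22 and as late as day 32, giving 32 − 22 = 10 days of slack.

10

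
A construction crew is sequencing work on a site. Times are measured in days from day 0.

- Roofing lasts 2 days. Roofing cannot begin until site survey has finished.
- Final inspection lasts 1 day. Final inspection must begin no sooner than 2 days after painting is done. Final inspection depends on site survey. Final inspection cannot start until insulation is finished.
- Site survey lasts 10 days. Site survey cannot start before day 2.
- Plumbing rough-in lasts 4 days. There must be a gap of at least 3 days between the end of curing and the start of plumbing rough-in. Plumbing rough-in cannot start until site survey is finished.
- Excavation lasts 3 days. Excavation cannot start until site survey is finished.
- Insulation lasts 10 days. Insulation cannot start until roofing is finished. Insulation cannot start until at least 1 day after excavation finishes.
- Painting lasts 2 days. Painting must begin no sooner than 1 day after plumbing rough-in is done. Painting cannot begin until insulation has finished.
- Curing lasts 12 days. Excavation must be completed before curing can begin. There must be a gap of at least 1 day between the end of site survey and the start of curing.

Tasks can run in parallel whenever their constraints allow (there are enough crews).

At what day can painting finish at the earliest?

37

After its own release at day 2, site survey can start at day 2 and finishes at day 12.
Roofing cannot begin until site survey (finishes day 12). It runs from day 12 to 12 + 2 = day 14.
Excavation cannot begin until site survey (finishes day 12). It runs from day 12 to 12 + 3 = day 15.
Insulation needs all of roofing (finishes day 14); excavation (finishes day 15, plus 1-day gap → day 16). That puts its earliest start at day 16; it finishes at 16 + 10 = day 26.
Curing has to wait for excavation (finishes day 15); site survey (finishes day 12, plus 1-day gap → day 13). The latest of these is day 15, so curing runs day 15 to 15 + 12 = day 27.
Plumbing rough-in needs all of curing (finishes day 27, plus 3-day gap → day 30); site survey (finishes day 12). That puts its earliest start at day 30; it finishes at 30 + 4 = day 34.
For painting: plumbing rough-in (finishes day 34, plus 1-day gap → day 35); insulation (finishes day 26). Taking the maximum gives a start of day 35, and it finishes at 35 + 2 = day 37.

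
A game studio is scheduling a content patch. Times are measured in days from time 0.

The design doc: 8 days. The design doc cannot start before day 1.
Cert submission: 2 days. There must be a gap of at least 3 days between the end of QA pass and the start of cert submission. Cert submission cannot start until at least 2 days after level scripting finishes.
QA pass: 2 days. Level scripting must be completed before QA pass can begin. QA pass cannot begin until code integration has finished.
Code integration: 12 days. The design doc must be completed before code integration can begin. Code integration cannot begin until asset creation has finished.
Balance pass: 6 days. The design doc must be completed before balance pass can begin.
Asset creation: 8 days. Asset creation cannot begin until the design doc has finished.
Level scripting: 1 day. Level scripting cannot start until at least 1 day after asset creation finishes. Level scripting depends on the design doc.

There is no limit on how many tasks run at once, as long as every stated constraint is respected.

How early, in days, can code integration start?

The design doc cannot begin until its own release at day 1. It runs from day 1 to 1 + 8 = day 9.
Asset creation cannot begin until the design doc (finishes day 9). It runs from day 9 to 9 + 8 = day 17.
Code integration waits on the design doc (finishes day 9); asset creation (finishes day 17). The latest of these is day 17, which is the earliest code integration can start.

17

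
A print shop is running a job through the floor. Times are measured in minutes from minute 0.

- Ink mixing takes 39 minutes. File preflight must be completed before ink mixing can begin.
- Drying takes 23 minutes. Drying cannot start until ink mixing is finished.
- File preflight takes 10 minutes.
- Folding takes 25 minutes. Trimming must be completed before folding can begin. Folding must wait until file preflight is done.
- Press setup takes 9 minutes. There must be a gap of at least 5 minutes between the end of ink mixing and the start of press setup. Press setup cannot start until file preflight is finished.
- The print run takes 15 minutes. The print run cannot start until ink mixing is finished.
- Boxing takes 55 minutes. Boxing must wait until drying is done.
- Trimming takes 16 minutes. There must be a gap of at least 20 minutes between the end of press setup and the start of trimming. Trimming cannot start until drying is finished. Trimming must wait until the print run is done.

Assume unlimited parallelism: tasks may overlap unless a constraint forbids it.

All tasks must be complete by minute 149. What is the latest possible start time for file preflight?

Nothing follows folding; the deadline of minute 149 is its only limit. It must start by 149 − 25 = minute 124.
Trimming feeds into folding (must start by minute 124); so trimming must finish by minute 124 and therefore start by minute 108.
Press setup has to be done before trimming (must start by minute 108, minus 20-minute gap → minute 88). That means finishing by minute 88, i.e. starting by 88 − 9 = minute 79.
The print run feeds into trimming (must start by minute 108); so the print run must finish by minute 108 and therefore start by minute 93.
Boxing has no dependents, so it just needs to finish by minute 149. Starting by 149 − 55 = minute 94 achieves that.
For drying: trimming (must start by minute 108); boxing (must start by minute 94). The most restrictive is minute 94; with a 23-minute duration, drying must start by minute 71.
For ink mixing: press setup (must start by minute 79, minus 5-minute gap → minute 74); the print run (must start by minute 93); drying (must start by minute 71). The most restrictive is minute 71; with a 39-minute duration, ink mixing must start by minute 32.
File preflight feeds ink mixing (must start by minute 32); press setup (must start by minute 79); folding (must start by minute 124). Taking the minimum, file preflight must finish by minute 32 and start by 32 − 10 = minute 22.

22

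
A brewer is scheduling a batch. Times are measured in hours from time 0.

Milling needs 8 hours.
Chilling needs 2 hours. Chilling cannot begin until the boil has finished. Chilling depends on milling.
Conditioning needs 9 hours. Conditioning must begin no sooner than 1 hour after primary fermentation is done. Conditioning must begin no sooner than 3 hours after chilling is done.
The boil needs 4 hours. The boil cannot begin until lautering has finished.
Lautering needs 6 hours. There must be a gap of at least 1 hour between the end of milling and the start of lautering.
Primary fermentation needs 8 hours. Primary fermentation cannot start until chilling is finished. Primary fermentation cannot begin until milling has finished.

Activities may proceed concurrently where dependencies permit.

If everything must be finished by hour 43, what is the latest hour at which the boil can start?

Conditioning must finish by hour 43; it takes 9 hours, so it must start by 43 − 9 = hour 34.
Primary fermentation must finish before conditioning (must start by hour 34, minus 1-hour gap → hour 33). With an 8-hour duration, primary fermentation must start by 33 − 8 = hour 25.
Chilling has several dependents: primary fermentation (must start by hour 25); conditioning (must start by hour 34, minus 3-hour gap → hour 31). The earliest of those limits is hour 25, so chilling must start by 25 − 2 = hour 23.
The boil has to be done before chilling (must start by hour 23). That means finishing by hour 23, i.e. starting by 23 − 4 = hour 19.

19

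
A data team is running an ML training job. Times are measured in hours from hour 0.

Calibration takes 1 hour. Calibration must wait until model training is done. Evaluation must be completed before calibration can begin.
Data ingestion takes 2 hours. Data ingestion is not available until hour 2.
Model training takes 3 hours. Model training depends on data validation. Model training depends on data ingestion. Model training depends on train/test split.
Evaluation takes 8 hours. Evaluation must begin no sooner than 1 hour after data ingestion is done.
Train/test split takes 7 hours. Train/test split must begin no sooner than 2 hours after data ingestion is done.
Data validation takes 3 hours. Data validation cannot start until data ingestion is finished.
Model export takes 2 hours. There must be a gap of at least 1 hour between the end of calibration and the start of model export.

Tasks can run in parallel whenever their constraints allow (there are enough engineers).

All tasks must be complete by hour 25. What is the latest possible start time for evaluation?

13

Model export has no dependents, so it just needs to finish by hour 25. Starting by 25 − 2 = hour 23 achieves that.
Calibration feeds into model export (must start by hour 23, minus 1-hour gap → hour 22); so calibration must finish by hour 22 and therefore start by hour 21.
Since calibration (must start by hour 21) depends on it, evaluation must finish by hour 21. Backing off its 8-hour duration gives a latest start of hour 13.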